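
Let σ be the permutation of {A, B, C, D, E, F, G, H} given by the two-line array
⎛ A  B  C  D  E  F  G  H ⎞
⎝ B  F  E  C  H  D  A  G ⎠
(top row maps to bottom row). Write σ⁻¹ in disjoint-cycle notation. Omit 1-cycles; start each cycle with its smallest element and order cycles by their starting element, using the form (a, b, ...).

(A, G, H, E, C, D, F, B)

The cycle decomposition of σ is (A, B, F, D, C, E, H, G).
Reversing each cycle (and rotating so the smallest element leads) gives σ⁻¹ = (A, G, H, E, C, D, F, B).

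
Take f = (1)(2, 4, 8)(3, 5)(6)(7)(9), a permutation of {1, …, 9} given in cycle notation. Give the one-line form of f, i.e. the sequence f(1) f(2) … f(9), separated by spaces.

Reading each image from the cycles: 1↦1, 2↦4, 3↦5, 4↦8, 5↦3, 6↦6, 7↦7, 8↦2, 9↦9.
So the one-line form is 1 4 5 8 3 6 7 2 9.

1 4 5 8 3 6 7 2 9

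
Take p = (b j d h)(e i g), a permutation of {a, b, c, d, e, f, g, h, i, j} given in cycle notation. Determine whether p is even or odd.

odd

The cycle lengths are 4, 3, 1, 1, 1.
A cycle of length ℓ contributes ℓ−1 transpositions, so p is a product of 3 + 2 = 5 transpositions — odd.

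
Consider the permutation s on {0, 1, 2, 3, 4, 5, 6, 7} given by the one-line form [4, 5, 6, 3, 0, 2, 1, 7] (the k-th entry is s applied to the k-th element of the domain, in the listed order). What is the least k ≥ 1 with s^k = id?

4

Writing s as disjoint cycles, the cycle lengths are 4, 2, 1, 1.
Since disjoint cycles commute, ord(s) = lcm(4, 2) = 4.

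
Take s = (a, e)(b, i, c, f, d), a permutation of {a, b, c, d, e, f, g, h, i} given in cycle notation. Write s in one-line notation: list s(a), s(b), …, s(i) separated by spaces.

Each element maps to the next entry in its cycle (wrapping to the front): a→e, b→i, c→f, d→b, e→a, f→d, g→g, h→h, i→c.
Listing these in domain order gives e i f b a d g h c.

e i f b a d g h c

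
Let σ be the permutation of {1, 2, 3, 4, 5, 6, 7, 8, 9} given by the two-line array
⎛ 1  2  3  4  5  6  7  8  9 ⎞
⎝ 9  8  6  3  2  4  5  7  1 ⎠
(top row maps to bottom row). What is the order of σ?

12

Decomposing into disjoint cycles gives cycle lengths 4, 3, 2.
The order is lcm(4, 3, 2) = 12.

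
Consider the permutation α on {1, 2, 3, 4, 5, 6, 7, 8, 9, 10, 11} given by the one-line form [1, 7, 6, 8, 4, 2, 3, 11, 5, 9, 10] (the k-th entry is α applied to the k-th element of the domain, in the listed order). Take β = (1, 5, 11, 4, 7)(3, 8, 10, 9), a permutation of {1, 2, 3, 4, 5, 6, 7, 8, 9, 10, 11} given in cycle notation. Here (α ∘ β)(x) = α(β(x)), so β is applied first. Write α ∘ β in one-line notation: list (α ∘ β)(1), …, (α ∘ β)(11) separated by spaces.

4 7 11 3 10 2 1 9 6 5 8

(α ∘ β)(x) = α(β(x)). Computing each image: α(β(1)) = α(5) = 4, α(β(2)) = α(2) = 7, α(β(3)) = α(8) = 11, α(β(4)) = α(7) = 3, α(β(5)) = α(11) = 10, α(β(6)) = α(6) = 2, α(β(7)) = α(1) = 1, α(β(8)) = α(10) = 9, α(β(9)) = α(3) = 6, α(β(10)) = α(9) = 5, α(β(11)) = α(4) = 8.
Hence α ∘ β = [4 7 11 3 10 2 1 9 6 5 8].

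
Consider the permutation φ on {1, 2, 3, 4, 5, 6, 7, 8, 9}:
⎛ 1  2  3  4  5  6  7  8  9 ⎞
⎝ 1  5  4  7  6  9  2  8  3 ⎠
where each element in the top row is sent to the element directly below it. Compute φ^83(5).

Tracing 5 → 6 → … returns to 5 after 7 steps, so 5 lies in a 7-cycle (2, 5, 6, 9, 3, 4, 7).
On a 7-cycle, φ^7 is the identity, so φ^83 = φ^6 there (83 ≡ 6 mod 7).
Stepping 6 places around the cycle: 5 → 6 → 9 → 3 → 4 → 7 → 2.

2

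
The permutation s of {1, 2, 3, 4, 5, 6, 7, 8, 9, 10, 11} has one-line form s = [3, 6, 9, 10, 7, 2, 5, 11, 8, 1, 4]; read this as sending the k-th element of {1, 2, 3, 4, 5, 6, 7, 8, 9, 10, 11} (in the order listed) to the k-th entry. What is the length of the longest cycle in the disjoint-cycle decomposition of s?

Decomposing into disjoint cycles gives (1, 3, 9, 8, 11, 4, 10)(2, 6)(5, 7); the longest has length 7.

7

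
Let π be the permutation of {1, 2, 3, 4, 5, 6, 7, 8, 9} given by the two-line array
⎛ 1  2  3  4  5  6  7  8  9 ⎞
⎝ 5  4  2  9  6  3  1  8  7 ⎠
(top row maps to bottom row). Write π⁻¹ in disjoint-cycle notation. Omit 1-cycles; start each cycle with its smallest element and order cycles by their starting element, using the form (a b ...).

The cycle decomposition of π is (1 5 6 3 2 4 9 7).
The inverse reverses every cycle; in canonical form, π⁻¹ = (1 7 9 4 2 3 6 5).

(1 7 9 4 2 3 6 5)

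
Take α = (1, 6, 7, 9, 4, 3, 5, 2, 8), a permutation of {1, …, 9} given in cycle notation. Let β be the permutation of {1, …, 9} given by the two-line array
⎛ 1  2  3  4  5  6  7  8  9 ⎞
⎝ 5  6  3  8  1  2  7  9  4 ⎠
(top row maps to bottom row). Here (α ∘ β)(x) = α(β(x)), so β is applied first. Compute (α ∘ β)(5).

β(5) = 1, then α(1) = 6; composing gives (α ∘ β)(5) = 6.

6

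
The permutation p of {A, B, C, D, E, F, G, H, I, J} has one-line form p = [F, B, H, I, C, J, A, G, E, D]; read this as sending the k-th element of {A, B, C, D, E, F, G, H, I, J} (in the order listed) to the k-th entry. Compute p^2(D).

E

Tracing D → I → … returns to D after 9 steps, so D lies in a 9-cycle (A, F, J, D, I, E, C, H, G).
Stepping 2 places around the cycle: D → I → E.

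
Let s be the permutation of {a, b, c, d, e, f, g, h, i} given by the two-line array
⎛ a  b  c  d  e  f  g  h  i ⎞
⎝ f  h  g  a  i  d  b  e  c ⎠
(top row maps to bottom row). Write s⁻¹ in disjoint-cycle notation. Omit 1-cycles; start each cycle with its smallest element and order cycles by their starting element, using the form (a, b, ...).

(a, d, f)(b, g, c, i, e, h)

First write s in disjoint cycles: (a, f, d)(b, h, e, i, c, g).
Reversing each cycle (and rotating so the smallest element leads) gives s⁻¹ = (a, d, f)(b, g, c, i, e, h).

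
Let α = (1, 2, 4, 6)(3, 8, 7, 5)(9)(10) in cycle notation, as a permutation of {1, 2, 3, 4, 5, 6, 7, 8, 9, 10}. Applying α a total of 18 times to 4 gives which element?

1

4 lies in the 4-cycle (1, 2, 4, 6).
Powers repeat with period 4 on this cycle, and 18 mod 4 = 2, so α^18(4) = α^2(4).
Stepping 2 places around the cycle: 4 → 6 → 1.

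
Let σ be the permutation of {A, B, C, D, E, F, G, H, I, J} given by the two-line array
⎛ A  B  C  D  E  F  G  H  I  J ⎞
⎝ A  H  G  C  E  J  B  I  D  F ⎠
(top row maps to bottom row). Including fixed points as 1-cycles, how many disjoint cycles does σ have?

The cycle decomposition is (A)(B, H, I, D, C, G)(E)(F, J), which has 4 cycles (counting 1-cycles).

4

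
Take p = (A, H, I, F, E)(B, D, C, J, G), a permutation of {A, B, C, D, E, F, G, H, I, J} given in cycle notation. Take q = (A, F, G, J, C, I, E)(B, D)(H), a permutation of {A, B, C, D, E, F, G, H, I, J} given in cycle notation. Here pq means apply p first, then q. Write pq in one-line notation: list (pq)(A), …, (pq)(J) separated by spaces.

For each element, apply p then q: A → H → H; B → D → B; C → J → C; D → C → I; E → A → F; F → E → A; G → B → D; H → I → E; I → F → G; J → G → J.
So pq in one-line form is H B C I F A D E G J.

H B C I F A D E G J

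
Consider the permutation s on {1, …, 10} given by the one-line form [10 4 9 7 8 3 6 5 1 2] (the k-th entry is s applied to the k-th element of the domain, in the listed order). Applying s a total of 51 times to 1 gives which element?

Tracing 1 → 10 → … returns to 1 after 8 steps, so 1 lies in an 8-cycle (1 10 2 4 7 6 3 9).
Since the cycle has length 8, s^51 acts on it the same as s^3 (51 mod 8 = 3).
Advancing 3 steps from 1: 1 → 10 → 2 → 4.

4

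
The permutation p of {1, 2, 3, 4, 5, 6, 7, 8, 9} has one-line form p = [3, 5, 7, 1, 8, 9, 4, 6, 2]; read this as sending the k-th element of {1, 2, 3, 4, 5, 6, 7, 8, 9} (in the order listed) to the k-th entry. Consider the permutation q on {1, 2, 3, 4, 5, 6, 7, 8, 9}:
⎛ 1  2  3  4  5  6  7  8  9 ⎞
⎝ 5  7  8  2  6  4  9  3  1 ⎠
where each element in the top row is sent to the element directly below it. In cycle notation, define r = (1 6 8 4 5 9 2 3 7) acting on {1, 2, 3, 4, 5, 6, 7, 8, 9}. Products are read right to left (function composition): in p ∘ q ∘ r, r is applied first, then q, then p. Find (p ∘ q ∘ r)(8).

(p ∘ q ∘ r)(8) = p(q(r(8))). r(8) = 4, then q(4) = 2, then p(2) = 5, so the result is 5.

5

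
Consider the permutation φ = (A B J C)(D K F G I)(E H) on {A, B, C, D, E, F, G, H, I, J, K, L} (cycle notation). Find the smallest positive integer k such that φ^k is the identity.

The cycle type of φ is (5, 4, 2, 1).
Since disjoint cycles commute, ord(φ) = lcm(5, 4, 2) = 20.

20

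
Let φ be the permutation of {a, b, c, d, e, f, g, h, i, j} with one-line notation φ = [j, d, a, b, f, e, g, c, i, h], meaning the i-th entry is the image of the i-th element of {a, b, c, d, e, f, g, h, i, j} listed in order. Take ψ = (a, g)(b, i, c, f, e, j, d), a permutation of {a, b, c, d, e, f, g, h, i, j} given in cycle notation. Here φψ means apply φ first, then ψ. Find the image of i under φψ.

First apply φ: φ(i) = i, then ψ(i) = c. Thus (φψ)(i) = c.

c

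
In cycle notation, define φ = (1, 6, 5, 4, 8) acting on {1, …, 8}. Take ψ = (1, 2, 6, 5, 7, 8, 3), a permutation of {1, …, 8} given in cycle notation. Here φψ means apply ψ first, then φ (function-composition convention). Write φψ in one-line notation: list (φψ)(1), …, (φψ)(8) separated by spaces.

2 5 6 8 7 4 1 3

(φψ)(x) = φ(ψ(x)). Computing each image: φ(ψ(1)) = φ(2) = 2, φ(ψ(2)) = φ(6) = 5, φ(ψ(3)) = φ(1) = 6, φ(ψ(4)) = φ(4) = 8, φ(ψ(5)) = φ(7) = 7, φ(ψ(6)) = φ(5) = 4, φ(ψ(7)) = φ(8) = 1, φ(ψ(8)) = φ(3) = 3.
Hence φψ = [2 5 6 8 7 4 1 3].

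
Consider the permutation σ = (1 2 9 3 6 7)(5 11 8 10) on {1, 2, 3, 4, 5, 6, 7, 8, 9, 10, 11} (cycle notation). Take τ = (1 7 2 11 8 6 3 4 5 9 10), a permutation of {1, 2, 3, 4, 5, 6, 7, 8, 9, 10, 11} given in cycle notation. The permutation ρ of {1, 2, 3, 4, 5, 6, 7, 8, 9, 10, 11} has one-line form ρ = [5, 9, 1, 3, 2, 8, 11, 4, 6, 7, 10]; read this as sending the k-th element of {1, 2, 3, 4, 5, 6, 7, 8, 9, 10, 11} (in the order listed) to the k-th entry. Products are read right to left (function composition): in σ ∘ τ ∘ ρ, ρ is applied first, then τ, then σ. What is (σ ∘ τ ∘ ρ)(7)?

10

(σ ∘ τ ∘ ρ)(7) = σ(τ(ρ(7))). ρ(7) = 11, then τ(11) = 8, then σ(8) = 10, so the result is 10.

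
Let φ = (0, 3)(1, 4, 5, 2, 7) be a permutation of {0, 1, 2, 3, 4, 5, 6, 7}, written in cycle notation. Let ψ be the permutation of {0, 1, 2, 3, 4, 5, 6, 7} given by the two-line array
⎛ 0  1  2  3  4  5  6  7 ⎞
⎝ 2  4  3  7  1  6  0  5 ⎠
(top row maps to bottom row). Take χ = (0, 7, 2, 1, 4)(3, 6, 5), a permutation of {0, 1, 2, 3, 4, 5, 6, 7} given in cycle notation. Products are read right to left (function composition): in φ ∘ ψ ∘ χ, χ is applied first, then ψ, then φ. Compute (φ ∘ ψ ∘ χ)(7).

Apply the permutations in order: χ(7) = 2, then ψ(2) = 3, then φ(3) = 0. So (φ ∘ ψ ∘ χ)(7) = 0.

0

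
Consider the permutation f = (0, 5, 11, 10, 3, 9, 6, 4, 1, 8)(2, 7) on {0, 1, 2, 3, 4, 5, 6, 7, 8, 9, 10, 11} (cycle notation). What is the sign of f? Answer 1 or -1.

1

The cycle lengths are 10, 2.
A cycle is odd iff its length is even; f has 2 even-length cycles, so sgn(f) = (−1)^2 and f is even.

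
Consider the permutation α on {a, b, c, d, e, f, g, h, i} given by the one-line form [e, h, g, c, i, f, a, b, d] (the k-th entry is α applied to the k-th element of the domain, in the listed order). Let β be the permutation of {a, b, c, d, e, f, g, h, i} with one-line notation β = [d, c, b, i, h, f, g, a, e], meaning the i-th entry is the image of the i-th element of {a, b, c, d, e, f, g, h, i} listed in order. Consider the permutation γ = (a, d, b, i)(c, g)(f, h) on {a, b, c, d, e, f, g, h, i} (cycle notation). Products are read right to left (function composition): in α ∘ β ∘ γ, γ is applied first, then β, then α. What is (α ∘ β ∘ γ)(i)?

(α ∘ β ∘ γ)(i) = α(β(γ(i))). γ(i) = a, then β(a) = d, then α(d) = c, so the result is c.

c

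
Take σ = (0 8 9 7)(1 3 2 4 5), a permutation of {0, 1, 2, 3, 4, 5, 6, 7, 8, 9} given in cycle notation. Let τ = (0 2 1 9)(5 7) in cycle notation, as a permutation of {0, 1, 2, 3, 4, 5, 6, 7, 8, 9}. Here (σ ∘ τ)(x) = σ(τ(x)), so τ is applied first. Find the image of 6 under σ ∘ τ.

τ(6) = 6, then σ(6) = 6; composing gives (σ ∘ τ)(6) = 6.

6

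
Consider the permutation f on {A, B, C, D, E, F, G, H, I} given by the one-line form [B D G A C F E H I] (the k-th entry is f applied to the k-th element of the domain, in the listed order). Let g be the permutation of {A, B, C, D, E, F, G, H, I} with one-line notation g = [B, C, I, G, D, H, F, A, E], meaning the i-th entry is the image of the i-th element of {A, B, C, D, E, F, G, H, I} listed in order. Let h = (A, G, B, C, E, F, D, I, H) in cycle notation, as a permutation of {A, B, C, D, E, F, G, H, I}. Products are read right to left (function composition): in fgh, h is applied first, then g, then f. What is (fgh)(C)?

A

Chase C: h(C) = E; g(E) = D; f(D) = A. Hence (fgh)(C) = A.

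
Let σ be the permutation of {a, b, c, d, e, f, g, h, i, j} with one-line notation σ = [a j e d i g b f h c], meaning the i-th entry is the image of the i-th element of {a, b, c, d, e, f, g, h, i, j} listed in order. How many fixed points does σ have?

The fixed points (elements with σ(x) = x) are {a, d}, so there are 2.

2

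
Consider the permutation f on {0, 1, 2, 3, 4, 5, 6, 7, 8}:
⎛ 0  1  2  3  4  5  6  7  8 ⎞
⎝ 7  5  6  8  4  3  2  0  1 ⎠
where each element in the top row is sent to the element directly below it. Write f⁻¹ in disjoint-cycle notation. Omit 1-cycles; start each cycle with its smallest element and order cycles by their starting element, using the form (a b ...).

First write f in disjoint cycles: (0 7)(1 5 3 8)(2 6).
The inverse reverses every cycle; in canonical form, f⁻¹ = (0 7)(1 8 3 5)(2 6).

(0 7)(1 8 3 5)(2 6)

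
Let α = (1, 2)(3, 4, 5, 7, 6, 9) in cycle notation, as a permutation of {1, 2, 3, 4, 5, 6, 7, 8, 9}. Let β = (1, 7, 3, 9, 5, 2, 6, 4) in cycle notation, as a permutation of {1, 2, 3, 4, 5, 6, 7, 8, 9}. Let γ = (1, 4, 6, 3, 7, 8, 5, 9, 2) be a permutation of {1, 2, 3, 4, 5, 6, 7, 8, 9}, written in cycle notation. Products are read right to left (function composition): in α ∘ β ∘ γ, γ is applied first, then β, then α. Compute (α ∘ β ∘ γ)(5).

7

(α ∘ β ∘ γ)(5) = α(β(γ(5))). γ(5) = 9, then β(9) = 5, then α(5) = 7, so the result is 7.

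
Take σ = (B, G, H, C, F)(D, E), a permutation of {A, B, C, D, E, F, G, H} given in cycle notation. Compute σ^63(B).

C

B lies in the 5-cycle (B, G, H, C, F).
On a 5-cycle, σ^5 is the identity, so σ^63 = σ^3 there (63 ≡ 3 mod 5).
Advancing 3 steps from B: B → G → H → C.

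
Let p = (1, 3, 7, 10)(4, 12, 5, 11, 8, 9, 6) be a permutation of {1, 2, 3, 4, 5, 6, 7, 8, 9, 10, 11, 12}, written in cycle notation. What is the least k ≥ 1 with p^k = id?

The cycle type of p is (7, 4, 1).
Since disjoint cycles commute, ord(p) = lcm(7, 4) = 28.

28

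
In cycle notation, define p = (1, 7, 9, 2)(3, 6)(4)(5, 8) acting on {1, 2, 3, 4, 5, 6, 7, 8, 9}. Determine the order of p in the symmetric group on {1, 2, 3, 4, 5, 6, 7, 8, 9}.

The disjoint cycles have lengths 4, 2, 2, 1.
The order is lcm(4, 2, 2) = 4.

4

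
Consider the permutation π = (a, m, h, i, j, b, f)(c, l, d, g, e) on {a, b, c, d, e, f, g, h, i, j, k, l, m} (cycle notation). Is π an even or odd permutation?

even

The cycle lengths are 7, 5, 1.
A cycle is odd iff its length is even; π has 0 even-length cycles, so sgn(π) = (−1)^0 and π is even.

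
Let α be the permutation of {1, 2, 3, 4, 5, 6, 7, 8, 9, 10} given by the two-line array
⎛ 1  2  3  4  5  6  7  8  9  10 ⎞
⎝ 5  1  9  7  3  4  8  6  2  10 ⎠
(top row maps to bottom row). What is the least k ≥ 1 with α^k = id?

The disjoint-cycle form of α has cycle lengths 5, 4, 1.
Since disjoint cycles commute, ord(α) = lcm(5, 4) = 20.

20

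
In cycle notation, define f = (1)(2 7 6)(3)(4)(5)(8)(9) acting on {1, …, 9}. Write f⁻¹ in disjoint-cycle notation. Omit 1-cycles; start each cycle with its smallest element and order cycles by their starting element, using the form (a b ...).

(2 6 7)

Inverting a permutation written in cycle notation just reverses the order within every cycle.
Reversing each cycle of f and rotating so the smallest element leads gives (2 6 7).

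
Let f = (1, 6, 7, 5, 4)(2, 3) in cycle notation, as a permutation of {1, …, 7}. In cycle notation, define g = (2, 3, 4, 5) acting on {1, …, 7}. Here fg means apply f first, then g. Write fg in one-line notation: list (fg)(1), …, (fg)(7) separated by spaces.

6 4 3 1 5 7 2

For each element, apply f then g: 1 → 6 → 6; 2 → 3 → 4; 3 → 2 → 3; 4 → 1 → 1; 5 → 4 → 5; 6 → 7 → 7; 7 → 5 → 2.
So fg in one-line form is 6 4 3 1 5 7 2.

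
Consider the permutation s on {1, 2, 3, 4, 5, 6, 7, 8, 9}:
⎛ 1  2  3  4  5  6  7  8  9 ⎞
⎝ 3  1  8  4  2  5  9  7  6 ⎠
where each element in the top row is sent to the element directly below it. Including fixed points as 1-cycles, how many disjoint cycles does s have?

The cycle decomposition is (1, 3, 8, 7, 9, 6, 5, 2)(4), which has 2 cycles (counting 1-cycles).

2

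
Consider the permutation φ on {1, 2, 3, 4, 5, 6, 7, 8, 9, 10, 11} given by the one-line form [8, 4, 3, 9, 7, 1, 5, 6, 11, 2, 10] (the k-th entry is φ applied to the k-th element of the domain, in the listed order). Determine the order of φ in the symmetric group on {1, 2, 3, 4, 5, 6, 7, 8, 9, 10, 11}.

The disjoint-cycle form of φ has cycle lengths 5, 3, 2, 1.
The order of φ is the least common multiple of its cycle lengths: lcm(5, 3, 2) = 30.

30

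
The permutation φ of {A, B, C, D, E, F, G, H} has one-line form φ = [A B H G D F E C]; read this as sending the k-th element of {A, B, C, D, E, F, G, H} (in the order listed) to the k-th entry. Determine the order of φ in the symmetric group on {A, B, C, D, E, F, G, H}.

Writing φ as disjoint cycles, the cycle lengths are 3, 2, 1, 1, 1.
The order of φ is the least common multiple of its cycle lengths: lcm(3, 2) = 6.

6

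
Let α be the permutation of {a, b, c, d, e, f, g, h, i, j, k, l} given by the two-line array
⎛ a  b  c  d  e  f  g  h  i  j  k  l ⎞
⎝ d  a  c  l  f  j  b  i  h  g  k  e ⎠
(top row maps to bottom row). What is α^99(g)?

d

Tracing g → b → … returns to g after 8 steps, so g lies in an 8-cycle (a, d, l, e, f, j, g, b).
Since the cycle has length 8, α^99 acts on it the same as α^3 (99 mod 8 = 3).
Stepping 3 places around the cycle: g → b → a → d.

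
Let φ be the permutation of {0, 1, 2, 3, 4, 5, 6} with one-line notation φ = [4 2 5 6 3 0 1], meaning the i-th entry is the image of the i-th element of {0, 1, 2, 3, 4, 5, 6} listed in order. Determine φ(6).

1

6 is element number 7 of the domain, and entry number 7 of the one-line form is 1, so φ(6) = 1.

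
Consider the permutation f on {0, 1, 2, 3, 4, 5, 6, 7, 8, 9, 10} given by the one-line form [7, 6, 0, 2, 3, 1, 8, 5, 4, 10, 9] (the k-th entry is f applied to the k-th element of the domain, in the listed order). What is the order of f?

Decomposing into disjoint cycles gives cycle lengths 9, 2.
The order is lcm(9, 2) = 18.

18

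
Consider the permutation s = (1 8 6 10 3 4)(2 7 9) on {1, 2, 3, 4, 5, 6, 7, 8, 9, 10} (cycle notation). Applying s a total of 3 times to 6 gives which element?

6 lies in the 6-cycle (1 8 6 10 3 4).
Stepping 3 places around the cycle: 6 → 10 → 3 → 4.

4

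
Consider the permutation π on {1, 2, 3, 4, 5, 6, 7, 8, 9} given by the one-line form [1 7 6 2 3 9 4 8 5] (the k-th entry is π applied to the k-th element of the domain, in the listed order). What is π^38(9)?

Tracing 9 → 5 → … returns to 9 after 4 steps, so 9 lies in a 4-cycle (3 6 9 5).
Powers repeat with period 4 on this cycle, and 38 mod 4 = 2, so π^38(9) = π^2(9).
Advancing 2 steps from 9: 9 → 5 → 3.

3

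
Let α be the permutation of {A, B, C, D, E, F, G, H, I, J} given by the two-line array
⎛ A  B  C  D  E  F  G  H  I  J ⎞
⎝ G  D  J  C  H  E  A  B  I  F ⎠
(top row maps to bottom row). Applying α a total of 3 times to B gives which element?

Tracing B → D → … returns to B after 7 steps, so B lies in a 7-cycle (B, D, C, J, F, E, H).
Advancing 3 steps from B: B → D → C → J.

J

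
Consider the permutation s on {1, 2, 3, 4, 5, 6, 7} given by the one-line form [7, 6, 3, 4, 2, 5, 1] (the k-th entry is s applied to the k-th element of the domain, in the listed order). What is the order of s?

6

The disjoint-cycle form of s has cycle lengths 3, 2, 1, 1.
The order is lcm(3, 2) = 6.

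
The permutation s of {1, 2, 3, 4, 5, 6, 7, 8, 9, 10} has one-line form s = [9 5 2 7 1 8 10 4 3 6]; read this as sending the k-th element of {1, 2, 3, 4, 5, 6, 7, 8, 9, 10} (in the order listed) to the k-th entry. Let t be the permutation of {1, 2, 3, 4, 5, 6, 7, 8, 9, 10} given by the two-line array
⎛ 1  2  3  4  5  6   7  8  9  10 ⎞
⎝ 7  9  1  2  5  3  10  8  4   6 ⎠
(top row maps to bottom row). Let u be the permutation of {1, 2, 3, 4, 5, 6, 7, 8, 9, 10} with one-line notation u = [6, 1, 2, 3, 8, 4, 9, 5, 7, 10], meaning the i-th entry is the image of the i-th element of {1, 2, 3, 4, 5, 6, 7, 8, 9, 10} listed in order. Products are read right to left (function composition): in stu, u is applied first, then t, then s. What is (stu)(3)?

3

(stu)(3) = s(t(u(3))). u(3) = 2, then t(2) = 9, then s(9) = 3, so the result is 3.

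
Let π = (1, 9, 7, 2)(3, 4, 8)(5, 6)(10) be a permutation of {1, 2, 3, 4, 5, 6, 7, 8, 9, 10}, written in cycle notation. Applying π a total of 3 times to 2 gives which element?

7

2 lies in the 4-cycle (1, 9, 7, 2).
Stepping 3 places around the cycle: 2 → 1 → 9 → 7.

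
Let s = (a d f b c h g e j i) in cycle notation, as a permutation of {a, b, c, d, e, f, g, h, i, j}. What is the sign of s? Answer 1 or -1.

-1

The cycle lengths are 10.
A cycle of length ℓ contributes ℓ−1 transpositions, so s is a product of 9 transpositions — odd.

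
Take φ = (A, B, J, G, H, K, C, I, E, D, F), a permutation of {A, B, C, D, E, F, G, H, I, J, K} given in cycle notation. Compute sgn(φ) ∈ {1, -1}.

1

The cycle lengths are 11.
A cycle is odd iff its length is even; φ has 0 even-length cycles, so sgn(φ) = (−1)^0 and φ is even.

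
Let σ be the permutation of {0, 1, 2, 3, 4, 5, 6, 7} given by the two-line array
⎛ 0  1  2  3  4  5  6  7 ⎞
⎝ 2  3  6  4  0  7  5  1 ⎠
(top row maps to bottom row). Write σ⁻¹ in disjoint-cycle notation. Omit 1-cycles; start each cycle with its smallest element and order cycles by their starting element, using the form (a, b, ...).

The cycle decomposition of σ is (0, 2, 6, 5, 7, 1, 3, 4).
Reversing each cycle (and rotating so the smallest element leads) gives σ⁻¹ = (0, 4, 3, 1, 7, 5, 6, 2).

(0, 4, 3, 1, 7, 5, 6, 2)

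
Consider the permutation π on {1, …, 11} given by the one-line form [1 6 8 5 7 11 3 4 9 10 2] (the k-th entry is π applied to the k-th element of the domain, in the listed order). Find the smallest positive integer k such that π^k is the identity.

Decomposing into disjoint cycles gives cycle lengths 5, 3, 1, 1, 1.
Since disjoint cycles commute, ord(π) = lcm(5, 3) = 15.

15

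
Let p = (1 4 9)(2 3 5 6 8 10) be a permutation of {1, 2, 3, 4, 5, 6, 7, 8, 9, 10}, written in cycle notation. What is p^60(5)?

5 lies in the 6-cycle (2 3 5 6 8 10).
On a 6-cycle, p^6 is the identity, so p^60 = p^0 there (60 ≡ 0 mod 6).
So p^60(5) = 5.

5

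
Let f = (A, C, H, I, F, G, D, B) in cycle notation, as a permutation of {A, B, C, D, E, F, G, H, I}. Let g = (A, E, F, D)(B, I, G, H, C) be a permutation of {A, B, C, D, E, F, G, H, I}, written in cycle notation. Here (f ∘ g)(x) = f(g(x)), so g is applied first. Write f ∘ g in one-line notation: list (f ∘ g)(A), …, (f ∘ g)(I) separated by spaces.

E F A C G B I H D

Chase each element through g then f: A → E → E; B → I → F; C → B → A; D → A → C; E → F → G; F → D → B; G → H → I; H → C → H; I → G → D.
So f ∘ g in one-line form is E F A C G B I H D.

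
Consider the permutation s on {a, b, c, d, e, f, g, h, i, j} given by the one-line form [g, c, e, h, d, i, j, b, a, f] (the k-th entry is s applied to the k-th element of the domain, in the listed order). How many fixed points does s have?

0

No element satisfies s(x) = x, so there are 0 fixed points.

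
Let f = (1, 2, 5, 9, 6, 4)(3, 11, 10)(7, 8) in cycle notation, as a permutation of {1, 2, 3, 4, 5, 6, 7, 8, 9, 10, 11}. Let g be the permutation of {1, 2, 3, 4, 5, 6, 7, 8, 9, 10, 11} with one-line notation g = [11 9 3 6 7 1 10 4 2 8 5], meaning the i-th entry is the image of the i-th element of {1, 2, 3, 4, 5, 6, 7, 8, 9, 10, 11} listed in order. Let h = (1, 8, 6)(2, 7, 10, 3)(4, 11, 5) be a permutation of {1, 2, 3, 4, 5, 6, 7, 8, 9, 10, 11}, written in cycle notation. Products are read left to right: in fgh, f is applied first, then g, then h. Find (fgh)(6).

1

(fgh)(6) = h(g(f(6))). f(6) = 4, then g(4) = 6, then h(6) = 1, so the result is 1.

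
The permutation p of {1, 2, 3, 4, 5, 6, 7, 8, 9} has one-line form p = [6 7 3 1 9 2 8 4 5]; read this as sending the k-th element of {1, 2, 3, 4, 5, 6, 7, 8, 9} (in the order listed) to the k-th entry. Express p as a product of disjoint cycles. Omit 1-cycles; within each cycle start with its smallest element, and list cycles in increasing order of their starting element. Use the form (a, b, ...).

From 1: 1 → 6 → 2 → 7 → 8 → 4 → 1, closing the cycle (1, 6, 2, 7, 8, 4).
Repeating from the next unused element and collecting all non-trivial cycles gives (1, 6, 2, 7, 8, 4)(5, 9).

(1, 6, 2, 7, 8, 4)(5, 9)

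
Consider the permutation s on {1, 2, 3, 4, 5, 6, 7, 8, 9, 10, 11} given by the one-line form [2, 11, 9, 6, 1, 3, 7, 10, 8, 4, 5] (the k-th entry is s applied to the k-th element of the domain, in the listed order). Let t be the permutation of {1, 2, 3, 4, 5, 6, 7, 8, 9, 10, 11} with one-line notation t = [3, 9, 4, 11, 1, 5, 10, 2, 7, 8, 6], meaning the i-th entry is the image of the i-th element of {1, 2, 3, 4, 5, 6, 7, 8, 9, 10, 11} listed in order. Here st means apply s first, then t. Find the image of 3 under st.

7

s(3) = 9, then t(9) = 7; composing gives (st)(3) = 7.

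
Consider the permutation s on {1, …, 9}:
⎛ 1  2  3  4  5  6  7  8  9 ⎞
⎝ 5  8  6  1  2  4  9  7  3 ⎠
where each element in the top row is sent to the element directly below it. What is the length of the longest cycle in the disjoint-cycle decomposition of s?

9

Decomposing into disjoint cycles gives (1 5 2 8 7 9 3 6 4); the longest has length 9.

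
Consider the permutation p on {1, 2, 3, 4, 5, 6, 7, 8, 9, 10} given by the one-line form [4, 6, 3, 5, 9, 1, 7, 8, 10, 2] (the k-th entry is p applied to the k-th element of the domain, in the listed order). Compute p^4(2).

5

Tracing 2 → 6 → … returns to 2 after 7 steps, so 2 lies in a 7-cycle (1 4 5 9 10 2 6).
Stepping 4 places around the cycle: 2 → 6 → 1 → 4 → 5.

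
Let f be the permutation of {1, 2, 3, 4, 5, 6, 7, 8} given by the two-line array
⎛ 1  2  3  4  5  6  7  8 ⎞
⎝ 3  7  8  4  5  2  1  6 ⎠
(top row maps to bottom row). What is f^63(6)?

Tracing 6 → 2 → … returns to 6 after 6 steps, so 6 lies in a 6-cycle (1, 3, 8, 6, 2, 7).
Powers repeat with period 6 on this cycle, and 63 mod 6 = 3, so f^63(6) = f^3(6).
Advancing 3 steps from 6: 6 → 2 → 7 → 1.

1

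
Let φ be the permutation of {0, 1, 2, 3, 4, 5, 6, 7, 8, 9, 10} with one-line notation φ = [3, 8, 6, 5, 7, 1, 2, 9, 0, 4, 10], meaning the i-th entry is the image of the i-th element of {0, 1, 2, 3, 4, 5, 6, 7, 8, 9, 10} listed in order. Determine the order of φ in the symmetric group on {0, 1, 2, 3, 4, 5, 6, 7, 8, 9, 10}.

Writing φ as disjoint cycles, the cycle lengths are 5, 3, 2, 1.
The order of φ is the least common multiple of its cycle lengths: lcm(5, 3, 2) = 30.

30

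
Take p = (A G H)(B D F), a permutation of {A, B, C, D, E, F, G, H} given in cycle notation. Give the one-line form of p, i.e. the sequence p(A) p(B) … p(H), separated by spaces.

Image by image: A→G, B→D, C→C, D→F, E→E, F→B, G→H, H→A.
So the one-line form is G D C F E B H A.

G D C F E B H A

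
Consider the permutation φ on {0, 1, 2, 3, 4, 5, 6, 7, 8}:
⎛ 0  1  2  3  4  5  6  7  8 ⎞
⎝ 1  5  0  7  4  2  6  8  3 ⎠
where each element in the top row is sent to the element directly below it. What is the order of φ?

Decomposing into disjoint cycles gives cycle lengths 4, 3, 1, 1.
The order is lcm(4, 3) = 12.

12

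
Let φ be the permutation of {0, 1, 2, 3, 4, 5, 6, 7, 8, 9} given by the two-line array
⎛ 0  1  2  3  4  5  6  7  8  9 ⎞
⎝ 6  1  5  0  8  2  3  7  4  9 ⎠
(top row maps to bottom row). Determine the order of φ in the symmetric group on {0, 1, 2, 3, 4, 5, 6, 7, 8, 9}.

6

Decomposing into disjoint cycles gives cycle lengths 3, 2, 2, 1, 1, 1.
Since disjoint cycles commute, ord(φ) = lcm(3, 2, 2) = 6.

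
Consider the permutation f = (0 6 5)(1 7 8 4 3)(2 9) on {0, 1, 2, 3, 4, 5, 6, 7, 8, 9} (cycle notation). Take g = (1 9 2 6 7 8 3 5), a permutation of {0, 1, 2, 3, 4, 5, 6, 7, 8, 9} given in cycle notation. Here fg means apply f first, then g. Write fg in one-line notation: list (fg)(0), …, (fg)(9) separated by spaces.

(fg)(x) = g(f(x)). Computing each image: g(f(0)) = g(6) = 7, g(f(1)) = g(7) = 8, g(f(2)) = g(9) = 2, g(f(3)) = g(1) = 9, g(f(4)) = g(3) = 5, g(f(5)) = g(0) = 0, g(f(6)) = g(5) = 1, g(f(7)) = g(8) = 3, g(f(8)) = g(4) = 4, g(f(9)) = g(2) = 6.
Hence fg = [7 8 2 9 5 0 1 3 4 6].

7 8 2 9 5 0 1 3 4 6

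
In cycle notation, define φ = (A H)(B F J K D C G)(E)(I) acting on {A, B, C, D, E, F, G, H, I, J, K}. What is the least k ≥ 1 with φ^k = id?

14

The cycle type of φ is (7, 2, 1, 1).
The order of φ is the least common multiple of its cycle lengths: lcm(7, 2) = 14.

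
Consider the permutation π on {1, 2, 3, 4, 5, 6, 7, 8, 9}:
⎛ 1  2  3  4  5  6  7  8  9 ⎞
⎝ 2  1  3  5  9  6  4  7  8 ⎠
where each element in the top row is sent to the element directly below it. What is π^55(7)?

7

Tracing 7 → 4 → … returns to 7 after 5 steps, so 7 lies in a 5-cycle (4 5 9 8 7).
Since the cycle has length 5, π^55 acts on it the same as π^0 (55 mod 5 = 0).
So π^55(7) = 7.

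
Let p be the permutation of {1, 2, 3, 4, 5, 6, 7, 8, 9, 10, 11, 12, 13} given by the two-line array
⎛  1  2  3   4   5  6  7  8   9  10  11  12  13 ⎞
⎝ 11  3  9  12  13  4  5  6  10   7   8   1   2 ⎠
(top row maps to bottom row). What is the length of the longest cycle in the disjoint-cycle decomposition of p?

7

Decomposing into disjoint cycles gives (1 11 8 6 4 12)(2 3 9 10 7 5 13); the longest has length 7.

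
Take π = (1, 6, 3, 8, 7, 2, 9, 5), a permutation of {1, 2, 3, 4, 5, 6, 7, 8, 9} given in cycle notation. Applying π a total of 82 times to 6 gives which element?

6 lies in the 8-cycle (1, 6, 3, 8, 7, 2, 9, 5).
Since the cycle has length 8, π^82 acts on it the same as π^2 (82 mod 8 = 2).
Stepping 2 places around the cycle: 6 → 3 → 8.

8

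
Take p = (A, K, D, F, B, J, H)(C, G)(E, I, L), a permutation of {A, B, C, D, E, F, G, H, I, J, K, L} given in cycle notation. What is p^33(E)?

E lies in the 3-cycle (E, I, L).
Since the cycle has length 3, p^33 acts on it the same as p^0 (33 mod 3 = 0).
So p^33(E) = E.

E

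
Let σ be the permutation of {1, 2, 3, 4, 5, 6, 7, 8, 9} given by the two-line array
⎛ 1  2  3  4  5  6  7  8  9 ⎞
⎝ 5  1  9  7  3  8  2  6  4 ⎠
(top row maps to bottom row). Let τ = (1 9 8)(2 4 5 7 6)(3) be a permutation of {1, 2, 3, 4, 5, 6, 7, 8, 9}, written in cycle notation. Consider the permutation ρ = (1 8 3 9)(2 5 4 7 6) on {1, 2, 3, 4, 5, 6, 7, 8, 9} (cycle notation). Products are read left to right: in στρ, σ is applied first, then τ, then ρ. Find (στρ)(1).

6

(στρ)(1) = ρ(τ(σ(1))). σ(1) = 5, then τ(5) = 7, then ρ(7) = 6, so the result is 6.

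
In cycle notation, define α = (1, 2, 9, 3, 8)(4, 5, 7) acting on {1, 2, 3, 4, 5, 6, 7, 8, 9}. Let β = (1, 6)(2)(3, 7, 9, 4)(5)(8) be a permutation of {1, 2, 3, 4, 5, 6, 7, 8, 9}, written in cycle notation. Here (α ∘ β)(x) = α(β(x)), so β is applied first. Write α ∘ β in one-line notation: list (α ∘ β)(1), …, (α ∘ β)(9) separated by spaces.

For each element, apply β then α: 1 → 6 → 6; 2 → 2 → 9; 3 → 7 → 4; 4 → 3 → 8; 5 → 5 → 7; 6 → 1 → 2; 7 → 9 → 3; 8 → 8 → 1; 9 → 4 → 5.
So α ∘ β in one-line form is 6 9 4 8 7 2 3 1 5.

6 9 4 8 7 2 3 1 5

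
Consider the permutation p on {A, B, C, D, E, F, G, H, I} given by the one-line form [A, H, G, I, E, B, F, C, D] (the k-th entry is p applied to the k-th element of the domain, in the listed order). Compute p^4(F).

Tracing F → B → … returns to F after 5 steps, so F lies in a 5-cycle (B H C G F).
Stepping 4 places around the cycle: F → B → H → C → G.

G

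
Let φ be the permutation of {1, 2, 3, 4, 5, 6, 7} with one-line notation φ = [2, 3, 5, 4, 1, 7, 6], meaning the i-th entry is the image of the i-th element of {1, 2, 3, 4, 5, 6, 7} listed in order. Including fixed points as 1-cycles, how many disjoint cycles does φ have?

3

The cycle decomposition is (1 2 3 5)(4)(6 7), which has 3 cycles (counting 1-cycles).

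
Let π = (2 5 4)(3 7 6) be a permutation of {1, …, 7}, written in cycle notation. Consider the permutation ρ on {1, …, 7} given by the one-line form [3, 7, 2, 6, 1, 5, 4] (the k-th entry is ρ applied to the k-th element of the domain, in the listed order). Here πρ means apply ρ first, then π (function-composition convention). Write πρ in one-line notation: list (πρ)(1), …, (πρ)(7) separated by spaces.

(πρ)(x) = π(ρ(x)). Computing each image: π(ρ(1)) = π(3) = 7, π(ρ(2)) = π(7) = 6, π(ρ(3)) = π(2) = 5, π(ρ(4)) = π(6) = 3, π(ρ(5)) = π(1) = 1, π(ρ(6)) = π(5) = 4, π(ρ(7)) = π(4) = 2.
Hence πρ = [7 6 5 3 1 4 2].

7 6 5 3 1 4 2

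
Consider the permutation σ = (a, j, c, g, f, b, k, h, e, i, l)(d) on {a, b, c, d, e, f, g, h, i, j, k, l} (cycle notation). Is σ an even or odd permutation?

The cycle lengths are 11, 1.
A cycle is odd iff its length is even; σ has 0 even-length cycles, so sgn(σ) = (−1)^0 and σ is even.

even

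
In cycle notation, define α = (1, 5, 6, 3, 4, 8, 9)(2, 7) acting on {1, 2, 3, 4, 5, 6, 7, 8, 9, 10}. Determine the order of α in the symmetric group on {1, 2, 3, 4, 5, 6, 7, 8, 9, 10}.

14

The cycle type of α is (7, 2, 1).
The order is lcm(7, 2) = 14.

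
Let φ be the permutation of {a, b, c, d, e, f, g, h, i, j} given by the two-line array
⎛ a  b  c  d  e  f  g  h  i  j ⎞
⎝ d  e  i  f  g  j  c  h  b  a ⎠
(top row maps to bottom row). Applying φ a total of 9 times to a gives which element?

d

Tracing a → d → … returns to a after 4 steps, so a lies in a 4-cycle (a d f j).
Powers repeat with period 4 on this cycle, and 9 mod 4 = 1, so φ^9(a) = φ^1(a).
Stepping 1 place around the cycle: a → d.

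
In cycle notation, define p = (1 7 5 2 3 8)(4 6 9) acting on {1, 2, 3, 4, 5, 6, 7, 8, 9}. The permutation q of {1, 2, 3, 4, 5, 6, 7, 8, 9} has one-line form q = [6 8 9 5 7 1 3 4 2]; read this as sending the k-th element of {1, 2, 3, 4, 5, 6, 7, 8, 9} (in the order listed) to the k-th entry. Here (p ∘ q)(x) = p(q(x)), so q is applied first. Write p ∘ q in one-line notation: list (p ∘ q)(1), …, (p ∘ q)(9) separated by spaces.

Chase each element through q then p: 1 → 6 → 9; 2 → 8 → 1; 3 → 9 → 4; 4 → 5 → 2; 5 → 7 → 5; 6 → 1 → 7; 7 → 3 → 8; 8 → 4 → 6; 9 → 2 → 3.
So p ∘ q in one-line form is 9 1 4 2 5 7 8 6 3.

9 1 4 2 5 7 8 6 3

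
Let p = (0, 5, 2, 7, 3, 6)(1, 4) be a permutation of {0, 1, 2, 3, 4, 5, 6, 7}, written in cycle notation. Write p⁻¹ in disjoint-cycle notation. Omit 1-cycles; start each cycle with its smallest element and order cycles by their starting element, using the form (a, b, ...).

If p sends a → b within a cycle, p⁻¹ sends b → a; equivalently, reverse each cycle.
After reversing and putting each cycle's least element first, p⁻¹ = (0, 6, 3, 7, 2, 5)(1, 4).

(0, 6, 3, 7, 2, 5)(1, 4)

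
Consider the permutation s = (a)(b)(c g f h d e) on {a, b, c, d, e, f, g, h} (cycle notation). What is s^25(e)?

e lies in the 6-cycle (c g f h d e).
Since the cycle has length 6, s^25 acts on it the same as s^1 (25 mod 6 = 1).
Advancing 1 step from e: e → c.

c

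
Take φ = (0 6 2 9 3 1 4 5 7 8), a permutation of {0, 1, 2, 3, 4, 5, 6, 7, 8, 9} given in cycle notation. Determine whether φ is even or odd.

The cycle lengths are 10.
A cycle of length ℓ contributes ℓ−1 transpositions, so φ is a product of 9 transpositions — odd.

odd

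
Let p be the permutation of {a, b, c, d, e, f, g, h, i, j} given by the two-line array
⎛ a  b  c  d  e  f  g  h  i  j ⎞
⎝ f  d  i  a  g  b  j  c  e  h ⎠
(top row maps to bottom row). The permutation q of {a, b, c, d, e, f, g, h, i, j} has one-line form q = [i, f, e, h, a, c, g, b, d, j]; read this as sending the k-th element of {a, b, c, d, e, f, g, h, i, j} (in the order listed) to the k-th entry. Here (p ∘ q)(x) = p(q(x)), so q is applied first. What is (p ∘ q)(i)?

q(i) = d, then p(d) = a; composing gives (p ∘ q)(i) = a.

a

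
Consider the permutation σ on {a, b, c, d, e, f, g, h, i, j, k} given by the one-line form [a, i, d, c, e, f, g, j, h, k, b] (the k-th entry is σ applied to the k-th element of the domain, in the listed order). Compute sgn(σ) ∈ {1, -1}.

-1

In disjoint-cycle form the cycle lengths are 5, 2, 1, 1, 1, 1.
A cycle is odd iff its length is even; σ has 1 even-length cycle, so sgn(σ) = (−1)^1 and σ is odd.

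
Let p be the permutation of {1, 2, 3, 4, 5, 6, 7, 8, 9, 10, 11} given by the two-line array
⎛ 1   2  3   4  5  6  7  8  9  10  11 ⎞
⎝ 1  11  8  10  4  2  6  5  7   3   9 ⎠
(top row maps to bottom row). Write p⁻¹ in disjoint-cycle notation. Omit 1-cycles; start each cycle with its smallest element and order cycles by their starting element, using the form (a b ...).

(2 6 7 9 11)(3 10 4 5 8)

The cycle decomposition of p is (2 11 9 7 6)(3 8 5 4 10).
Reversing each cycle (and rotating so the smallest element leads) gives p⁻¹ = (2 6 7 9 11)(3 10 4 5 8).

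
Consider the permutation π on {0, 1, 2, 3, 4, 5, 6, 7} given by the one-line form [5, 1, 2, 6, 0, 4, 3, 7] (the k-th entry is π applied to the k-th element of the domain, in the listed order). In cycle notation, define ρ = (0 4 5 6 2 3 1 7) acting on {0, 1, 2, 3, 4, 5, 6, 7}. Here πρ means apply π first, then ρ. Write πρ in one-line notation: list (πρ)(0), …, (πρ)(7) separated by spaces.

6 7 3 2 4 5 1 0

(πρ)(x) = ρ(π(x)). Computing each image: ρ(π(0)) = ρ(5) = 6, ρ(π(1)) = ρ(1) = 7, ρ(π(2)) = ρ(2) = 3, ρ(π(3)) = ρ(6) = 2, ρ(π(4)) = ρ(0) = 4, ρ(π(5)) = ρ(4) = 5, ρ(π(6)) = ρ(3) = 1, ρ(π(7)) = ρ(7) = 0.
Hence πρ = [6 7 3 2 4 5 1 0].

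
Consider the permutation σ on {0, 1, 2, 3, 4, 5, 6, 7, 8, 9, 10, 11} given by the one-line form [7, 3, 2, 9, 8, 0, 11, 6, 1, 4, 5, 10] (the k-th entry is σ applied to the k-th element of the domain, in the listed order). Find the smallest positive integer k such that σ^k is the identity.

30

The disjoint-cycle form of σ has cycle lengths 6, 5, 1.
The order is lcm(6, 5) = 30.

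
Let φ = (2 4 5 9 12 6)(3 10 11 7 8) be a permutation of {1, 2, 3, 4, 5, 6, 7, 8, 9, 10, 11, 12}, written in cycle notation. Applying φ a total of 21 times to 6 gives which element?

6 lies in the 6-cycle (2 4 5 9 12 6).
Powers repeat with period 6 on this cycle, and 21 mod 6 = 3, so φ^21(6) = φ^3(6).
Stepping 3 places around the cycle: 6 → 2 → 4 → 5.

5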